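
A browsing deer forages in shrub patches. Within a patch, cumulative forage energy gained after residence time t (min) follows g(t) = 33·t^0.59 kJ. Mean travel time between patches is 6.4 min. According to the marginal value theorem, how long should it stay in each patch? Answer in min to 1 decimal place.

Maximise g(t)/(T+t): set derivative to zero → g'(t)(T+t) = g(t).
g'(t) = 0.59·33·t^-0.41. Setting 0.59·33·t^-0.41 = 33·t^0.59/(6.4+t) gives 0.59(6.4+t) = t, so 0.41·t = 0.59×6.4.
t* = 0.59×6.4/0.41 = 9.21 min.

9.2 min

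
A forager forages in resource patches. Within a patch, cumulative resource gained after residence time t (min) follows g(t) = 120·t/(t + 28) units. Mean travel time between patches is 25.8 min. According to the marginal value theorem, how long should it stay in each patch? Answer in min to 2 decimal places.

Optimal t* satisfies g'(t*) = g(t*)/(T + t*).
g'(t) = 120·28/(t + 28)². Setting 120·28/(t+28)² = 120t/[(t+28)(25.8+t)] gives 28(25.8+t) = t(t+28), so t² = 28×25.8 = 722.4.
t* = √722.4 = 26.88 min.

26.88 min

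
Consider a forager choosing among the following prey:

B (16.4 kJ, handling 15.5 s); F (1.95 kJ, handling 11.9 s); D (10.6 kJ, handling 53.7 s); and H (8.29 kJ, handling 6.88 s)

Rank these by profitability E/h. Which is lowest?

F

In descending order of E/h:
H: 8.29/6.88 = 1.2 kJ/s
B: 16.4/15.5 = 1.06 kJ/s
D: 10.6/53.7 = 0.197 kJ/s
F: 1.95/11.9 = 0.164 kJ/s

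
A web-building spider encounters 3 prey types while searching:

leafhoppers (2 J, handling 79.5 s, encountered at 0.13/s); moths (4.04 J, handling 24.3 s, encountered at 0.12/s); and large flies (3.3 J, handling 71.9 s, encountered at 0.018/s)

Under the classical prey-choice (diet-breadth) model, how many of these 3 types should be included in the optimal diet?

1

Profitabilities (E/h, J/s): moths 0.166, large flies 0.0459, leafhoppers 0.0252. Add prey in this order while the next type's profitability exceeds the intake rate on those already taken.
Rate on top 1: 0.1238. large flies: 0.0459 < 0.1238 → exclude; stop.
Optimal diet: moths — 1 of 3 types.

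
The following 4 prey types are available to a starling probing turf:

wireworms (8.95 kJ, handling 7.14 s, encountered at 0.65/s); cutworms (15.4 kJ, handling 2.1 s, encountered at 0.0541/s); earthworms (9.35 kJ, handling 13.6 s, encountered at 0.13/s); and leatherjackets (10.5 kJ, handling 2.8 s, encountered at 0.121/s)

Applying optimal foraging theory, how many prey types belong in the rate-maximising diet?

Profitabilities (E/h, kJ/s): cutworms 7.33, leatherjackets 3.75, wireworms 1.25, earthworms 0.688. Add prey in this order while the next type's profitability exceeds the intake rate on those already taken.
Rate on top 1: 0.7481. leatherjackets: 3.75 > 0.7481 → include.
Rate on top 2: 1.448. wireworms: 1.25 < 1.448 → exclude; stop.
Optimal diet: cutworms, leatherjackets — 2 of 4 types.

2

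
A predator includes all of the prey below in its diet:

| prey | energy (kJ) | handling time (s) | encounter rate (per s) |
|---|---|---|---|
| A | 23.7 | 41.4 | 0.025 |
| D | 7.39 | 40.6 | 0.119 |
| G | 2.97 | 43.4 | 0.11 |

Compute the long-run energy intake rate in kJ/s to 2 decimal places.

R = Σλ_iE_i / (1 + Σλ_ih_i)
Numerator: 0.025×23.7 + 0.119×7.39 + 0.11×2.97 = 1.799
Denominator: 1 + 0.025×41.4 + 0.119×40.6 + 0.11×43.4 = 11.64
R = 1.799/11.64 = 0.1545 kJ/s

0.15 kJ/s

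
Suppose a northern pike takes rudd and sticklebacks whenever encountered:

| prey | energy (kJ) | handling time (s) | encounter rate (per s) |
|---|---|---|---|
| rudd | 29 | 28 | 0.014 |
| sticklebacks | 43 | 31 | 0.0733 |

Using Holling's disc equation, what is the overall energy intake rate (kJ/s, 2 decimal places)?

0.97 kJ/s

Energy encountered per unit search time: 0.014×29 + 0.0733×43 = 3.558 kJ/s.
Handling time per unit search time: 0.014×28 + 0.0733×31 = 2.664.
Rate = 3.558/(1 + 2.664) = 0.971 kJ/s.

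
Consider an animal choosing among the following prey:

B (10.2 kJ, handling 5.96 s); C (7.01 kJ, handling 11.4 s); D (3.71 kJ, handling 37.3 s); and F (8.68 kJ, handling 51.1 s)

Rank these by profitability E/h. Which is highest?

B

In descending order of E/h:
B: 10.2/5.96 = 1.71 kJ/s
C: 7.01/11.4 = 0.615 kJ/s
F: 8.68/51.1 = 0.17 kJ/s
D: 3.71/37.3 = 0.0995 kJ/s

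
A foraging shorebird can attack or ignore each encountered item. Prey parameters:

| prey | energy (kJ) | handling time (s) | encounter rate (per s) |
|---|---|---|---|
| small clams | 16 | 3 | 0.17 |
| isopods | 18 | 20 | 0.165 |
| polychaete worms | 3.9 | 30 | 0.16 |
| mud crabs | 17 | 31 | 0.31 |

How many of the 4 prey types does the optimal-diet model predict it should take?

Rank by E/h (kJ/s): small clams 5.33, isopods 0.9, mud crabs 0.548, polychaete worms 0.13. Include each in turn until the next type's E/h falls below the running intake rate.
Rate on top 1: 1.801. isopods: 0.9 < 1.801 → exclude; stop.
Optimal diet: small clams — 1 of 4 types.

1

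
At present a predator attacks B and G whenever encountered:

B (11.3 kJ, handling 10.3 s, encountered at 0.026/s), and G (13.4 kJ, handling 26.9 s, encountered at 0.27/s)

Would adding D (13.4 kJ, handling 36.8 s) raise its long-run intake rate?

No

Current rate: (0.026×11.3 + 0.27×13.4)/(1 + 0.026×10.3 + 0.27×26.9) = 0.4586 kJ/s.
D: E/h = 13.4/36.8 = 0.3641 kJ/s.
Since 0.3641 < R, time spent handling D is better spent searching.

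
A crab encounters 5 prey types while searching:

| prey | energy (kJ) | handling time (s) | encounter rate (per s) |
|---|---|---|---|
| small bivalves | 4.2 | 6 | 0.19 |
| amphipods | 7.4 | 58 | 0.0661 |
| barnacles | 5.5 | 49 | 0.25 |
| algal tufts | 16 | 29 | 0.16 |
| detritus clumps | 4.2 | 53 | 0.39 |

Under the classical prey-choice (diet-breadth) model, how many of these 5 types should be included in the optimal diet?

2

Profitabilities (E/h, kJ/s): small bivalves 0.7, algal tufts 0.552, amphipods 0.128, barnacles 0.112, detritus clumps 0.0792. Add prey in this order while the next type's profitability exceeds the intake rate on those already taken.
Rate on top 1: 0.3729. algal tufts: 0.552 > 0.3729 → include.
Rate on top 2: 0.4953. amphipods: 0.128 < 0.4953 → exclude; stop.
Optimal diet: small bivalves, algal tufts — 2 of 5 types.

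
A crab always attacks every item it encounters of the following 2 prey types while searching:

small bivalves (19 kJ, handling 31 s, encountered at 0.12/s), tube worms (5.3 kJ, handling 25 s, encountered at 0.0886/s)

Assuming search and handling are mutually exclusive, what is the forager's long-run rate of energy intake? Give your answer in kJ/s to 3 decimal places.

0.396 kJ/s

Energy encountered per unit search time: 0.12×19 + 0.0886×5.3 = 2.75 kJ/s.
Handling time per unit search time: 0.12×31 + 0.0886×25 = 5.935.
Rate = 2.75/(1 + 5.935) = 0.3965 kJ/s.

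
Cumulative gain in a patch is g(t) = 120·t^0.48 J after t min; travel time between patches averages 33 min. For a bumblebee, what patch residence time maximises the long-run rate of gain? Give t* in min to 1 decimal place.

By the marginal value theorem, leave when the instantaneous gain rate g'(t) equals the habitat-wide average g(t)/(T + t).
g'(t) = 0.48·120·t^-0.52. Setting 0.48·120·t^-0.52 = 120·t^0.48/(33+t) gives 0.48(33+t) = t, so 0.52·t = 0.48×33.
t* = 0.48×33/0.52 = 30.46 min.

30.5 min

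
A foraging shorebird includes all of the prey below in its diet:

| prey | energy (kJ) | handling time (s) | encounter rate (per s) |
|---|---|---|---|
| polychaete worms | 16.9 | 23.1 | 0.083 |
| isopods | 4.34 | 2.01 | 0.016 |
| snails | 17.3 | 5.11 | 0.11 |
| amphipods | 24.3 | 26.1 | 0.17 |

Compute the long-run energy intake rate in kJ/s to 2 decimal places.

0.94 kJ/s

Energy encountered per unit search time: 0.083×16.9 + 0.016×4.34 + 0.11×17.3 + 0.17×24.3 = 7.506 kJ/s.
Handling time per unit search time: 0.083×23.1 + 0.016×2.01 + 0.11×5.11 + 0.17×26.1 = 6.949.
Rate = 7.506/(1 + 6.949) = 0.9443 kJ/s.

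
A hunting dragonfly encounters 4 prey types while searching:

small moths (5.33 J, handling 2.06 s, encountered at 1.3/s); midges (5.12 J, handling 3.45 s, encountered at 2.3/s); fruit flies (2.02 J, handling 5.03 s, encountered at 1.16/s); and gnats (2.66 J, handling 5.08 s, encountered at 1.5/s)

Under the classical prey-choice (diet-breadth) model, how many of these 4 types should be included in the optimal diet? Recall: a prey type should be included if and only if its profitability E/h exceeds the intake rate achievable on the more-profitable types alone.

1

E/h in descending order: small moths 2.59, midges 1.48, gnats 0.524, fruit flies 0.402 J/s. The optimal diet is the largest prefix of this list for which every included type satisfies E_i/h_i > R on the types above it.
Rate on top 1: 1.884. midges: 1.48 < 1.884 → exclude; stop.
Optimal diet: small moths — 1 of 4 types.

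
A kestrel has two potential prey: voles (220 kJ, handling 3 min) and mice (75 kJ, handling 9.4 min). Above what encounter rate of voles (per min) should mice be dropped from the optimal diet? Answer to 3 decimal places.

Drop mice once their profitability E₂/h₂ falls below the rate achievable on voles alone: E₂/h₂ = λE₁/(1 + λh₁).
Solve for λ: λE₁h₂ = E₂(1 + λh₁) → λ(E₁h₂ − E₂h₁) = E₂ → λ = E₂/(E₁h₂ − E₂h₁).
λ = 75/(220×9.4 − 75×3) = 75/1843 = 0.04069 per min.

0.041 per min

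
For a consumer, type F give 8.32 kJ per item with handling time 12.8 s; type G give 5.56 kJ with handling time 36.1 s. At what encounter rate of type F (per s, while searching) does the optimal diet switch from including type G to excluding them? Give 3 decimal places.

0.024 per s

The zero-one rule: include type G iff E₂/h₂ > λE₁/(1+λh₁). Equality gives the switch point.
λE₁h₂ = E₂ + λE₂h₁ ⇒ λ = E₂/(E₁h₂ − E₂h₁) = 5.56/(300.4 − 71.17) = 0.02426 per s.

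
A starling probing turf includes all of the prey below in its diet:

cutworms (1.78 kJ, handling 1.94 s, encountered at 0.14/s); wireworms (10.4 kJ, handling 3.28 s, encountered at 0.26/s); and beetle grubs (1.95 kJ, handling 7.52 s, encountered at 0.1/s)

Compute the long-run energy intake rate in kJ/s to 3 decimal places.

R = (0.14×1.78 + 0.26×10.4 + 0.1×1.95) / (1 + 0.14×1.94 + 0.26×3.28 + 0.1×7.52) = 3.148/2.876 = 1.094 kJ/s.

1.094 kJ/s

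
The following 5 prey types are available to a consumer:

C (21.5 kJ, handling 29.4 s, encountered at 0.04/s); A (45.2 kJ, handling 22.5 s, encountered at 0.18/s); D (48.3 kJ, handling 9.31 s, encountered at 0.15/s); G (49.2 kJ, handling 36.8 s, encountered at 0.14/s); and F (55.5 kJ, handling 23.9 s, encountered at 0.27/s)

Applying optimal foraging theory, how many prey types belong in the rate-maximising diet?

Rank by E/h (kJ/s): D 5.19, F 2.32, A 2.01, G 1.34, C 0.731. Include each in turn until the next type's E/h falls below the running intake rate.
Rate on top 1: 3.023. F: 2.32 < 3.023 → exclude; stop.
Optimal diet: D — 1 of 5 types.

1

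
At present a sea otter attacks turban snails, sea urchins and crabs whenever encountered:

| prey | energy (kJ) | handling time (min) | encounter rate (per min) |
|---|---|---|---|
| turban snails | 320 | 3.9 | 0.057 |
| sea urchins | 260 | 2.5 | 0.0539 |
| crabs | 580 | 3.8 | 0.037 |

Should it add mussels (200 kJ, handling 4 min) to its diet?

Intake rate on the current diet: R = (0.057×320 + 0.0539×260 + 0.037×580) / (1 + 0.057×3.9 + 0.0539×2.5 + 0.037×3.8) = 53.71/1.498 = 35.87 kJ/min.
mussels: E/h = 200/4 = 50 kJ/min.
Since 50 > R, including mussels increases the long-run rate.

Yes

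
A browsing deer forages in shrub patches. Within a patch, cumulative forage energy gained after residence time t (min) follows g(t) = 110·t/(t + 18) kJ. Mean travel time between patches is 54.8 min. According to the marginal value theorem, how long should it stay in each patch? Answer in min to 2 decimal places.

Maximise g(t)/(T+t): set derivative to zero → g'(t)(T+t) = g(t).
g'(t) = 110·18/(t + 18)². Setting 110·18/(t+18)² = 110t/[(t+18)(54.8+t)] gives 18(54.8+t) = t(t+18), so t² = 18×54.8 = 986.4.
t* = √986.4 = 31.41 min.

31.41 min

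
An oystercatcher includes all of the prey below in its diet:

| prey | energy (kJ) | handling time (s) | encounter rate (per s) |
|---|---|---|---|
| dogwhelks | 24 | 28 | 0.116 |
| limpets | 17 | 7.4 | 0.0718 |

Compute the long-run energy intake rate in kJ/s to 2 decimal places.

R = Σλ_iE_i / (1 + Σλ_ih_i)
Numerator: 0.116×24 + 0.0718×17 = 4.005
Denominator: 1 + 0.116×28 + 0.0718×7.4 = 4.779
R = 4.005/4.779 = 0.8379 kJ/s

0.84 kJ/s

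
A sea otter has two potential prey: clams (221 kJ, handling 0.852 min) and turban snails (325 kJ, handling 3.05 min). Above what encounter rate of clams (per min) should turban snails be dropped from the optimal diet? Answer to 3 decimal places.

Drop turban snails once their profitability E₂/h₂ falls below the rate achievable on clams alone: E₂/h₂ = λE₁/(1 + λh₁).
Solve for λ: λE₁h₂ = E₂(1 + λh₁) → λ(E₁h₂ − E₂h₁) = E₂ → λ = E₂/(E₁h₂ − E₂h₁).
λ = 325/(221×3.05 − 325×0.852) = 325/397.1 = 0.8183 per min.

0.818 per min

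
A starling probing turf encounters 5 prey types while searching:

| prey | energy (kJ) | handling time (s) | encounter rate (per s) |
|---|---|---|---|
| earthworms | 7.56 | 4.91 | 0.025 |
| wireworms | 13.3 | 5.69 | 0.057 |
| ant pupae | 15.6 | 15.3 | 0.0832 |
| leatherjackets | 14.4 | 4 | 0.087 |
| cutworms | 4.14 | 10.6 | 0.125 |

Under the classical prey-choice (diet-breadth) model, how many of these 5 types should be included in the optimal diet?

3

E/h in descending order: leatherjackets 3.6, wireworms 2.34, earthworms 1.54, ant pupae 1.02, cutworms 0.391 kJ/s. The optimal diet is the largest prefix of this list for which every included type satisfies E_i/h_i > R on the types above it.
Rate on top 1: 0.9294. wireworms: 2.34 > 0.9294 → include.
Rate on top 2: 1.202. earthworms: 1.54 > 1.202 → include.
Rate on top 3: 1.226. ant pupae: 1.02 < 1.226 → exclude; stop.
Optimal diet: leatherjackets, wireworms, earthworms — 3 of 5 types.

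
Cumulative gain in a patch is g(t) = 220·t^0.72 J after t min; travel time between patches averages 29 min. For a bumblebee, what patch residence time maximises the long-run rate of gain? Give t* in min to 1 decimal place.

Optimal t* satisfies g'(t*) = g(t*)/(T + t*).
g'(t) = 0.72·220·t^-0.28. Setting 0.72·220·t^-0.28 = 220·t^0.72/(29+t) gives 0.72(29+t) = t, so 0.28·t = 0.72×29.
t* = 0.72×29/0.28 = 74.57 min.

74.6 min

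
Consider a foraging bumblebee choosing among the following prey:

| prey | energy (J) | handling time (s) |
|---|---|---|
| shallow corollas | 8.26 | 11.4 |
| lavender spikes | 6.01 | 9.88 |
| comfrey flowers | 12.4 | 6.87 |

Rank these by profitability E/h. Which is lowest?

In descending order of E/h:
comfrey flowers: 12.4/6.87 = 1.8 J/s
shallow corollas: 8.26/11.4 = 0.725 J/s
lavender spikes: 6.01/9.88 = 0.608 J/s

lavender spikes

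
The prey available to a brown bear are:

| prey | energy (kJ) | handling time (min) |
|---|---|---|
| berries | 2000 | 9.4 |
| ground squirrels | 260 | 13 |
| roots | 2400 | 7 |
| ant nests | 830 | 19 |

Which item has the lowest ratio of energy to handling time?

ground squirrels

In descending order of E/h:
roots: 2400/7 = 343 kJ/min
berries: 2000/9.4 = 213 kJ/min
ant nests: 830/19 = 43.7 kJ/min
ground squirrels: 260/13 = 20 kJ/min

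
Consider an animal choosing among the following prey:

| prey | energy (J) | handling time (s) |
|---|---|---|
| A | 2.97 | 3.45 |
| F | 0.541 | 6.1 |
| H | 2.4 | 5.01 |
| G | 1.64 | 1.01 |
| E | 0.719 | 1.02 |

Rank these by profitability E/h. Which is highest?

G

Profitability E/h (J/s): A = 2.97/3.45 = 0.861, F = 0.541/6.1 = 0.0887, H = 2.4/5.01 = 0.479, G = 1.64/1.01 = 1.62, E = 0.719/1.02 = 0.705.
Ranked: G > A > E > H > F.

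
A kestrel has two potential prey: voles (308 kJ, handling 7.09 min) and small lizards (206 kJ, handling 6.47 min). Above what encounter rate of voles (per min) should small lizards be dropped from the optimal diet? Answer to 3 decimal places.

The zero-one rule: include small lizards iff E₂/h₂ > λE₁/(1+λh₁). Equality gives the switch point.
λE₁h₂ = E₂ + λE₂h₁ ⇒ λ = E₂/(E₁h₂ − E₂h₁) = 206/(1993 − 1461) = 0.3871 per min.

0.387 per min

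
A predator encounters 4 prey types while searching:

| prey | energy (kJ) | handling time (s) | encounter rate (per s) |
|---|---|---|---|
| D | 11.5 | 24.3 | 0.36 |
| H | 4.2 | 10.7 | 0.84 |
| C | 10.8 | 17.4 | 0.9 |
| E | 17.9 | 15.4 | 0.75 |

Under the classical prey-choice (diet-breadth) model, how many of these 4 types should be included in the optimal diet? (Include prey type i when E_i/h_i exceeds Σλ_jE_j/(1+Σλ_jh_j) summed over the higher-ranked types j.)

1

Rank by E/h (kJ/s): E 1.16, C 0.621, D 0.473, H 0.393. Include each in turn until the next type's E/h falls below the running intake rate.
Rate on top 1: 1.07. C: 0.621 < 1.07 → exclude; stop.
Optimal diet: E — 1 of 4 types.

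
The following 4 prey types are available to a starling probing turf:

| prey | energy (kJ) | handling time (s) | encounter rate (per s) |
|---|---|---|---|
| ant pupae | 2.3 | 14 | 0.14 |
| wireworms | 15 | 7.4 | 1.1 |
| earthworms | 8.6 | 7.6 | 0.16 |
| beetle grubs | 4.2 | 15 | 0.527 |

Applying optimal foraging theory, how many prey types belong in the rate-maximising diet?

E/h in descending order: wireworms 2.03, earthworms 1.13, beetle grubs 0.28, ant pupae 0.164 kJ/s. The optimal diet is the largest prefix of this list for which every included type satisfies E_i/h_i > R on the types above it.
Rate on top 1: 1.805. earthworms: 1.13 < 1.805 → exclude; stop.
Optimal diet: wireworms — 1 of 4 types.

1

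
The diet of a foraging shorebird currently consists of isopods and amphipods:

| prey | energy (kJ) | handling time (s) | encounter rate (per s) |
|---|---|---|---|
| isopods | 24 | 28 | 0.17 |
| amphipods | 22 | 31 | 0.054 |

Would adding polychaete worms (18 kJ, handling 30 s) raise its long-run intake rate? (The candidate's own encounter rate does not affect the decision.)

No

On isopods and amphipods alone, R = ΣλE/(1+Σλh) = 5.268/7.434 = 0.7086 kJ/s.
polychaete worms: E/h = 18/30 = 0.6 kJ/s.
0.6 < 0.7086, so adding polychaete worms would lower the average — exclude it.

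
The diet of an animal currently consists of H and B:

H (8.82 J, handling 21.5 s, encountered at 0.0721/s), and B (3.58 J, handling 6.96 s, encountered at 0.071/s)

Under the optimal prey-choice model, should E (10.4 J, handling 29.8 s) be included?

Yes

Intake rate on the current diet: R = (0.0721×8.82 + 0.071×3.58) / (1 + 0.0721×21.5 + 0.071×6.96) = 0.8901/3.044 = 0.2924 J/s.
Profitability of E: 10.4/29.8 = 0.349 J/s.
Since 0.349 > R, including E increases the long-run rate.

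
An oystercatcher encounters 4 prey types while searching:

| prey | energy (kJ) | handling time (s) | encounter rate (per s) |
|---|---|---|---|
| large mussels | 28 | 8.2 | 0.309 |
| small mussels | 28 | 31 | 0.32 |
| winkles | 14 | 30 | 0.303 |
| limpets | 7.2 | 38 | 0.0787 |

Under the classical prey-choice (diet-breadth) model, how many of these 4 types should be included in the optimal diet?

1

Rank by E/h (kJ/s): large mussels 3.41, small mussels 0.903, winkles 0.467, limpets 0.189. Include each in turn until the next type's E/h falls below the running intake rate.
Rate on top 1: 2.448. small mussels: 0.903 < 2.448 → exclude; stop.
Optimal diet: large mussels — 1 of 4 types.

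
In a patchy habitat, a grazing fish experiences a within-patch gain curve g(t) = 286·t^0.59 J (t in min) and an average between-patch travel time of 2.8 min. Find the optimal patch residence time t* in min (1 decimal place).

4.0 min

Optimal t* satisfies g'(t*) = g(t*)/(T + t*).
g'(t) = 0.59·286·t^-0.41. Setting 0.59·286·t^-0.41 = 286·t^0.59/(2.8+t) gives 0.59(2.8+t) = t, so 0.41·t = 0.59×2.8.
t* = 0.59×2.8/0.41 = 4.029 min.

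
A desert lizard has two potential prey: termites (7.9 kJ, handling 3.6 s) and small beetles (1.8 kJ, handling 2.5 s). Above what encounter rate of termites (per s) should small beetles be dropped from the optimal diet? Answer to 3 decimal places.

Drop small beetles once their profitability E₂/h₂ falls below the rate achievable on termites alone: E₂/h₂ = λE₁/(1 + λh₁).
Solve for λ: λE₁h₂ = E₂(1 + λh₁) → λ(E₁h₂ − E₂h₁) = E₂ → λ = E₂/(E₁h₂ − E₂h₁).
λ = 1.8/(7.9×2.5 − 1.8×3.6) = 1.8/13.27 = 0.1356 per s.

0.136 per s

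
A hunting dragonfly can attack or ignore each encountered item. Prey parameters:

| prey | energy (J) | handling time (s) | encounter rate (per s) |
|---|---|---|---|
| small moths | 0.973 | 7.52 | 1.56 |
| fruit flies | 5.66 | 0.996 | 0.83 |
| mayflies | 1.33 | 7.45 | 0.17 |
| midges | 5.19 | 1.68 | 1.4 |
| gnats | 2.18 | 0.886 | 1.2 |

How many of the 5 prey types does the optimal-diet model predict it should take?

Profitabilities (E/h, J/s): fruit flies 5.68, midges 3.09, gnats 2.46, mayflies 0.179, small moths 0.129. Add prey in this order while the next type's profitability exceeds the intake rate on those already taken.
Rate on top 1: 2.572. midges: 3.09 > 2.572 → include.
Rate on top 2: 2.863. gnats: 2.46 < 2.863 → exclude; stop.
Optimal diet: fruit flies, midges — 2 of 5 types.

2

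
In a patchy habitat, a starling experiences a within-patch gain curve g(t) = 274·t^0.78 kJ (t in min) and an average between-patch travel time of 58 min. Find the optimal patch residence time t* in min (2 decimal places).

Maximise g(t)/(T+t): set derivative to zero → g'(t)(T+t) = g(t).
g'(t) = 0.78·274·t^-0.22. Setting 0.78·274·t^-0.22 = 274·t^0.78/(58+t) gives 0.78(58+t) = t, so 0.22·t = 0.78×58.
t* = 0.78×58/0.22 = 205.6 min.

205.64 min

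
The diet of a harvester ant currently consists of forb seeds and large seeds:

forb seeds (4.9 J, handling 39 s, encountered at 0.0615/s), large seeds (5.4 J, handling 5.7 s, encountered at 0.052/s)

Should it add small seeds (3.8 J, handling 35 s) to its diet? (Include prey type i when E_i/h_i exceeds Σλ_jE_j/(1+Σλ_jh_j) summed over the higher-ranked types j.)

On forb seeds and large seeds alone, R = ΣλE/(1+Σλh) = 0.5821/3.695 = 0.1576 J/s.
Profitability of small seeds: 3.8/35 = 0.1086 J/s.
Since 0.1086 < R, time spent handling small seeds is better spent searching.

No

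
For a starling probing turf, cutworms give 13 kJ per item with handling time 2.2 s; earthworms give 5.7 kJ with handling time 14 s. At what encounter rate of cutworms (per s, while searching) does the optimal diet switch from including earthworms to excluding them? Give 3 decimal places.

0.034 per s

At the threshold, the rate on cutworms alone equals the profitability of earthworms: λ·13/(1 + λ·2.2) = 5.7/14 = 0.4071.
Rearranging, λ(13 − 0.4071×2.2) = 0.4071, so λ = 0.4071/12.1 = 0.03364 per s.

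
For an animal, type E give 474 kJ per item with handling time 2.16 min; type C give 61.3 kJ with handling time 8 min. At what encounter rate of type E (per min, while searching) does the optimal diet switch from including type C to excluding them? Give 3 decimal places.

Drop type C once their profitability E₂/h₂ falls below the rate achievable on type E alone: E₂/h₂ = λE₁/(1 + λh₁).
Solve for λ: λE₁h₂ = E₂(1 + λh₁) → λ(E₁h₂ − E₂h₁) = E₂ → λ = E₂/(E₁h₂ − E₂h₁).
λ = 61.3/(474×8 − 61.3×2.16) = 61.3/3660 = 0.01675 per min.

0.017 per min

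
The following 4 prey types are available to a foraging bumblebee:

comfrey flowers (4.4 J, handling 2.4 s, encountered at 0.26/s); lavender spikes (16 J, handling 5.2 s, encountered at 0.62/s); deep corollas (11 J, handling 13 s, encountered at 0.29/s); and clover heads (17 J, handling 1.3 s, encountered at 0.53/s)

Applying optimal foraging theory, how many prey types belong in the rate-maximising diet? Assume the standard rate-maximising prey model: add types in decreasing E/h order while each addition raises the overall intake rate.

Rank by E/h (J/s): clover heads 13.1, lavender spikes 3.08, comfrey flowers 1.83, deep corollas 0.846. Include each in turn until the next type's E/h falls below the running intake rate.
Rate on top 1: 5.335. lavender spikes: 3.08 < 5.335 → exclude; stop.
Optimal diet: clover heads — 1 of 4 types.

1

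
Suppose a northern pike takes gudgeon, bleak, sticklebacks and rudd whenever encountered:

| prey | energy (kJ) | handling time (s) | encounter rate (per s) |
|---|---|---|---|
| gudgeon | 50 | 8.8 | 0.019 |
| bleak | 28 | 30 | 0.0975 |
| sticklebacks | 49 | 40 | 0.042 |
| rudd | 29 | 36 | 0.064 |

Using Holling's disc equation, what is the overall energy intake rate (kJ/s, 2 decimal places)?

0.94 kJ/s

Energy encountered per unit search time: 0.019×50 + 0.0975×28 + 0.042×49 + 0.064×29 = 7.594 kJ/s.
Handling time per unit search time: 0.019×8.8 + 0.0975×30 + 0.042×40 + 0.064×36 = 7.076.
Rate = 7.594/(1 + 7.076) = 0.9403 kJ/s.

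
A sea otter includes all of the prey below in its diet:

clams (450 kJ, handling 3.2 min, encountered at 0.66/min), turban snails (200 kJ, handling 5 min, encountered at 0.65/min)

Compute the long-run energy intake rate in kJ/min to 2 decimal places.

67.12 kJ/min

R = (0.66×450 + 0.65×200) / (1 + 0.66×3.2 + 0.65×5) = 427/6.362 = 67.12 kJ/min.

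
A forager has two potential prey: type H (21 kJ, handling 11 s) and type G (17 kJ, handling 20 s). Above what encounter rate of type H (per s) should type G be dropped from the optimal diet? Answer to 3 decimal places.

0.073 per s

Drop type G once their profitability E₂/h₂ falls below the rate achievable on type H alone: E₂/h₂ = λE₁/(1 + λh₁).
Solve for λ: λE₁h₂ = E₂(1 + λh₁) → λ(E₁h₂ − E₂h₁) = E₂ → λ = E₂/(E₁h₂ − E₂h₁).
λ = 17/(21×20 − 17×11) = 17/233 = 0.07296 per s.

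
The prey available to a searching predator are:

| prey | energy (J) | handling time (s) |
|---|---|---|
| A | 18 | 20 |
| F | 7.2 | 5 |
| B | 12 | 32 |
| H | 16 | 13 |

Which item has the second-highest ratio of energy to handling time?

In descending order of E/h:
F: 7.2/5 = 1.44 J/s
H: 16/13 = 1.23 J/s
A: 18/20 = 0.9 J/s
B: 12/32 = 0.375 J/s

H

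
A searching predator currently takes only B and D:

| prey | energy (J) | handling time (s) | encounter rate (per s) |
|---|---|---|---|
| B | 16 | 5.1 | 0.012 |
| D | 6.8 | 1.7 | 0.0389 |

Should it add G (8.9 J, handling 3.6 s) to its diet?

Yes

Intake rate on the current diet: R = (0.012×16 + 0.0389×6.8) / (1 + 0.012×5.1 + 0.0389×1.7) = 0.4565/1.127 = 0.405 J/s.
Profitability of G: 8.9/3.6 = 2.472 J/s.
2.472 > 0.405, so adding G raises the average — include it.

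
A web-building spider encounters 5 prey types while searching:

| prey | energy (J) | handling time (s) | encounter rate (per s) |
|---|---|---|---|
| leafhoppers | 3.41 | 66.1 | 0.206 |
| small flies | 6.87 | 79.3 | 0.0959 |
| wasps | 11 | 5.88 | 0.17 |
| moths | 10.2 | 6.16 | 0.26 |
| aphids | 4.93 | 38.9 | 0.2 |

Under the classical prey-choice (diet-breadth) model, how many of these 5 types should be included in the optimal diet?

2

E/h in descending order: wasps 1.87, moths 1.66, aphids 0.127, small flies 0.0866, leafhoppers 0.0516 J/s. The optimal diet is the largest prefix of this list for which every included type satisfies E_i/h_i > R on the types above it.
Rate on top 1: 0.9352. moths: 1.66 > 0.9352 → include.
Rate on top 2: 1.256. aphids: 0.127 < 1.256 → exclude; stop.
Optimal diet: wasps, moths — 2 of 5 types.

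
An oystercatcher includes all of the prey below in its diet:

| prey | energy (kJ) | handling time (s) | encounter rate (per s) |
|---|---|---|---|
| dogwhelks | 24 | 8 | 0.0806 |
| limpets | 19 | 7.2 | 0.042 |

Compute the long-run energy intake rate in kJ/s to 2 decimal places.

1.40 kJ/s

R = (0.0806×24 + 0.042×19) / (1 + 0.0806×8 + 0.042×7.2) = 2.732/1.947 = 1.403 kJ/s.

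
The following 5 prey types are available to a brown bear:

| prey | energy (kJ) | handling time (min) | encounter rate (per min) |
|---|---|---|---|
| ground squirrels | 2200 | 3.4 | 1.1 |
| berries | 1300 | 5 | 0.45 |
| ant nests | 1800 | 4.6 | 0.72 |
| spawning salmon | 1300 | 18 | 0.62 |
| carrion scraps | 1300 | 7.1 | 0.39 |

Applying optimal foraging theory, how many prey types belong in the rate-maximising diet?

1

Rank by E/h (kJ/min): ground squirrels 647, ant nests 391, berries 260, carrion scraps 183, spawning salmon 72.2. Include each in turn until the next type's E/h falls below the running intake rate.
Rate on top 1: 510.5. ant nests: 391 < 510.5 → exclude; stop.
Optimal diet: ground squirrels — 1 of 5 types.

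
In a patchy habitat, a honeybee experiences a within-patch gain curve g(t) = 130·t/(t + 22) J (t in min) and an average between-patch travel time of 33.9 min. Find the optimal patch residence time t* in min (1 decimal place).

Optimal t* satisfies g'(t*) = g(t*)/(T + t*).
g'(t) = 130·22/(t + 22)². Setting 130·22/(t+22)² = 130t/[(t+22)(33.9+t)] gives 22(33.9+t) = t(t+22), so t² = 22×33.9 = 745.8.
t* = √745.8 = 27.31 min.

27.3 min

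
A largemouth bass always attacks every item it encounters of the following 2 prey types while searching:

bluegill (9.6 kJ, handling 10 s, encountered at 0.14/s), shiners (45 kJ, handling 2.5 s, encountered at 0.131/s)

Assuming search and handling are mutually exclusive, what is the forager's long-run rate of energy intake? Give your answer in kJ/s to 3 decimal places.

2.654 kJ/s

Energy encountered per unit search time: 0.14×9.6 + 0.131×45 = 7.239 kJ/s.
Handling time per unit search time: 0.14×10 + 0.131×2.5 = 1.728.
Rate = 7.239/(1 + 1.728) = 2.654 kJ/s.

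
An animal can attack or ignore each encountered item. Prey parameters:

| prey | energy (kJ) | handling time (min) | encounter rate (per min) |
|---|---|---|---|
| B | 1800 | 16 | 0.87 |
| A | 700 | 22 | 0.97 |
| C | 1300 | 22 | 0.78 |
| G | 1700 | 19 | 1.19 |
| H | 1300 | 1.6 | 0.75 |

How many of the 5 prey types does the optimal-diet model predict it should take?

Rank by E/h (kJ/min): H 812, B 112, G 89.5, C 59.1, A 31.8. Include each in turn until the next type's E/h falls below the running intake rate.
Rate on top 1: 443.2. B: 112 < 443.2 → exclude; stop.
Optimal diet: H — 1 of 5 types.

1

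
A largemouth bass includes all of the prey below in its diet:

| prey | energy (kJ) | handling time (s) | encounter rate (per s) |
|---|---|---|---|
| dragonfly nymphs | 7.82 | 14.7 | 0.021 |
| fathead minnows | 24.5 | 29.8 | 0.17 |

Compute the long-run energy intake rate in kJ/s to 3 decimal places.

0.679 kJ/s

Energy encountered per unit search time: 0.021×7.82 + 0.17×24.5 = 4.329 kJ/s.
Handling time per unit search time: 0.021×14.7 + 0.17×29.8 = 5.375.
Rate = 4.329/(1 + 5.375) = 0.6791 kJ/s.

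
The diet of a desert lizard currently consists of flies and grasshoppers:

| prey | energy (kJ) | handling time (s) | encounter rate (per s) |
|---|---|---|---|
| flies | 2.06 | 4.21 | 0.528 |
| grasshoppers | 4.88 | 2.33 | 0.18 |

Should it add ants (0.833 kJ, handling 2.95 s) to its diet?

No

On flies and grasshoppers alone, R = ΣλE/(1+Σλh) = 1.966/3.642 = 0.5398 kJ/s.
Profitability of ants: 0.833/2.95 = 0.2824 kJ/s.
Since 0.2824 < R, time spent handling ants is better spent searching.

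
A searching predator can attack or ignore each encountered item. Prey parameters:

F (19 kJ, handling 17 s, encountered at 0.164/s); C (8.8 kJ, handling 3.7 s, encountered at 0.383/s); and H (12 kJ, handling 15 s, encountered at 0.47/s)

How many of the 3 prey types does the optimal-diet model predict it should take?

Profitabilities (E/h, kJ/s): C 2.38, F 1.12, H 0.8. Add prey in this order while the next type's profitability exceeds the intake rate on those already taken.
Rate on top 1: 1.394. F: 1.12 < 1.394 → exclude; stop.
Optimal diet: C — 1 of 3 types.

1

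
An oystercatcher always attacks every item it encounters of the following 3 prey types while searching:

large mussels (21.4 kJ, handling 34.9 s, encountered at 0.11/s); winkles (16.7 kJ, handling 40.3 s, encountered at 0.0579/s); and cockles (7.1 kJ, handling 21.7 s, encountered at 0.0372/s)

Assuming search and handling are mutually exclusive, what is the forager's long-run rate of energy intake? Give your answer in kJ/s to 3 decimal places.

0.449 kJ/s

Energy encountered per unit search time: 0.11×21.4 + 0.0579×16.7 + 0.0372×7.1 = 3.585 kJ/s.
Handling time per unit search time: 0.11×34.9 + 0.0579×40.3 + 0.0372×21.7 = 6.98.
Rate = 3.585/(1 + 6.98) = 0.4493 kJ/s.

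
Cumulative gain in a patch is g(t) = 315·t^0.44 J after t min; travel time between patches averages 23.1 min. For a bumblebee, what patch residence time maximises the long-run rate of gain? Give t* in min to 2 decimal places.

Optimal t* satisfies g'(t*) = g(t*)/(T + t*).
g'(t) = 0.44·315·t^-0.56. Setting 0.44·315·t^-0.56 = 315·t^0.44/(23.1+t) gives 0.44(23.1+t) = t, so 0.56·t = 0.44×23.1.
t* = 0.44×23.1/0.56 = 18.15 min.

18.15 min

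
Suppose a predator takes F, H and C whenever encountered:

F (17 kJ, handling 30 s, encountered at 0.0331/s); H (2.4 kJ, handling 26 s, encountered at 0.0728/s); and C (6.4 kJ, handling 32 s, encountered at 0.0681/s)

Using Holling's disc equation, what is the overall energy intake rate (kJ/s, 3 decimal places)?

0.193 kJ/s

R = (0.0331×17 + 0.0728×2.4 + 0.0681×6.4) / (1 + 0.0331×30 + 0.0728×26 + 0.0681×32) = 1.173/6.065 = 0.1934 kJ/s.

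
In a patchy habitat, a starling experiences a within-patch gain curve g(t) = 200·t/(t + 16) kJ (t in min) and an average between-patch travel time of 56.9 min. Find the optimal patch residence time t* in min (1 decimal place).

Optimal t* satisfies g'(t*) = g(t*)/(T + t*).
g'(t) = 200·16/(t + 16)². Setting 200·16/(t+16)² = 200t/[(t+16)(56.9+t)] gives 16(56.9+t) = t(t+16), so t² = 16×56.9 = 910.4.
t* = √910.4 = 30.17 min.

30.2 min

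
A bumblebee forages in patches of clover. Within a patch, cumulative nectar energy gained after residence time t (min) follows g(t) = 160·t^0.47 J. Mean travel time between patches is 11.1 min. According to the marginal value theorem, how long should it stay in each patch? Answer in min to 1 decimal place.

Optimal t* satisfies g'(t*) = g(t*)/(T + t*).
g'(t) = 0.47·160·t^-0.53. Setting 0.47·160·t^-0.53 = 160·t^0.47/(11.1+t) gives 0.47(11.1+t) = t, so 0.53·t = 0.47×11.1.
t* = 0.47×11.1/0.53 = 9.843 min.

9.8 min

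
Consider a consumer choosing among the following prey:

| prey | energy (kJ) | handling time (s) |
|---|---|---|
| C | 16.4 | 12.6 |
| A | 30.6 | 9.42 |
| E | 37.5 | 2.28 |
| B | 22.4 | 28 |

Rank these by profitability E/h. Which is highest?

Profitability E/h (kJ/s): C = 16.4/12.6 = 1.3, A = 30.6/9.42 = 3.25, E = 37.5/2.28 = 16.4, B = 22.4/28 = 0.8.
Ranked: E > A > C > B.

E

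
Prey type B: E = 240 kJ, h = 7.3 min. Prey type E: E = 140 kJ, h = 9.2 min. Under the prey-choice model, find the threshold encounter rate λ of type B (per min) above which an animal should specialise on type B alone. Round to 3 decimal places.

0.118 per min

The zero-one rule: include type E iff E₂/h₂ > λE₁/(1+λh₁). Equality gives the switch point.
λE₁h₂ = E₂ + λE₂h₁ ⇒ λ = E₂/(E₁h₂ − E₂h₁) = 140/(2208 − 1022) = 0.118 per min.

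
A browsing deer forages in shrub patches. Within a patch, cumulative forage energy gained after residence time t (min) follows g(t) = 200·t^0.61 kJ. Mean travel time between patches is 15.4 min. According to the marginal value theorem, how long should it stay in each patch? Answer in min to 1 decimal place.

By the marginal value theorem, leave when the instantaneous gain rate g'(t) equals the habitat-wide average g(t)/(T + t).
g'(t) = 0.61·200·t^-0.39. Setting 0.61·200·t^-0.39 = 200·t^0.61/(15.4+t) gives 0.61(15.4+t) = t, so 0.39·t = 0.61×15.4.
t* = 0.61×15.4/0.39 = 24.09 min.

24.1 min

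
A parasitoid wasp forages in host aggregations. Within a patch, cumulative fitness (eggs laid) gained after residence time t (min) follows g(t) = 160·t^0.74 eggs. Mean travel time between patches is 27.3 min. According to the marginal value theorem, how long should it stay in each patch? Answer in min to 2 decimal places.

Maximise g(t)/(T+t): set derivative to zero → g'(t)(T+t) = g(t).
g'(t) = 0.74·160·t^-0.26. Setting 0.74·160·t^-0.26 = 160·t^0.74/(27.3+t) gives 0.74(27.3+t) = t, so 0.26·t = 0.74×27.3.
t* = 0.74×27.3/0.26 = 77.7 min.

77.70 min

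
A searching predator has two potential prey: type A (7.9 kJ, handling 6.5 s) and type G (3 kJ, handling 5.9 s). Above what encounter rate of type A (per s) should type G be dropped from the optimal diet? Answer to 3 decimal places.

At the threshold, the rate on type A alone equals the profitability of type G: λ·7.9/(1 + λ·6.5) = 3/5.9 = 0.5085.
Rearranging, λ(7.9 − 0.5085×6.5) = 0.5085, so λ = 0.5085/4.595 = 0.1107 per s.

0.111 per s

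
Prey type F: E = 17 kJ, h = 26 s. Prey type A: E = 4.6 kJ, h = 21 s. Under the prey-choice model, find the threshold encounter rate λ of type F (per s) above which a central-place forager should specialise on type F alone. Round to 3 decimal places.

0.019 per s

Drop type A once their profitability E₂/h₂ falls below the rate achievable on type F alone: E₂/h₂ = λE₁/(1 + λh₁).
Solve for λ: λE₁h₂ = E₂(1 + λh₁) → λ(E₁h₂ − E₂h₁) = E₂ → λ = E₂/(E₁h₂ − E₂h₁).
λ = 4.6/(17×21 − 4.6×26) = 4.6/237.4 = 0.01938 per s.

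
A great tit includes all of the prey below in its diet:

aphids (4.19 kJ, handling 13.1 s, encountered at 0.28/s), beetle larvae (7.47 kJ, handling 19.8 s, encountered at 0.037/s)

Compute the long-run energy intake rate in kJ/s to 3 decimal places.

0.268 kJ/s

R = Σλ_iE_i / (1 + Σλ_ih_i)
Numerator: 0.28×4.19 + 0.037×7.47 = 1.45
Denominator: 1 + 0.28×13.1 + 0.037×19.8 = 5.401
R = 1.45/5.401 = 0.2684 kJ/s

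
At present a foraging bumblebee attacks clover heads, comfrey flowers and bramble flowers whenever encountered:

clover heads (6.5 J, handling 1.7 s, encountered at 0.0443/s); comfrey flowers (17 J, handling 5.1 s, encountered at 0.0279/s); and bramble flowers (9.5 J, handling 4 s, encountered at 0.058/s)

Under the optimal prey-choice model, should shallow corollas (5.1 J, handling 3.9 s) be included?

Yes

Intake rate on the current diet: R = (0.0443×6.5 + 0.0279×17 + 0.058×9.5) / (1 + 0.0443×1.7 + 0.0279×5.1 + 0.058×4) = 1.313/1.45 = 0.9059 J/s.
shallow corollas: E/h = 5.1/3.9 = 1.308 J/s.
1.308 > 0.9059, so adding shallow corollas raises the average — include it.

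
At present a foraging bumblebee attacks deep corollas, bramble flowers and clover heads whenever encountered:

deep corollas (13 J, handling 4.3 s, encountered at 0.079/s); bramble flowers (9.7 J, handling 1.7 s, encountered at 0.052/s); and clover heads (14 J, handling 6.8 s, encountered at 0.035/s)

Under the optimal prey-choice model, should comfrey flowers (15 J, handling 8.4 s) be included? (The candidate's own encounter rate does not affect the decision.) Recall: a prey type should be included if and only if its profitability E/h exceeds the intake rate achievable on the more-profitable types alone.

Current rate: (0.079×13 + 0.052×9.7 + 0.035×14)/(1 + 0.079×4.3 + 0.052×1.7 + 0.035×6.8) = 1.213 J/s.
Profitability of comfrey flowers: 15/8.4 = 1.786 J/s.
1.786 > 1.213, so adding comfrey flowers raises the average — include it.

Yes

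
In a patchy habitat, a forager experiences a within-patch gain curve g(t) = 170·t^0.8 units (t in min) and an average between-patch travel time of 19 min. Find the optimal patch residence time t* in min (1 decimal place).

76.0 min

Optimal t* satisfies g'(t*) = g(t*)/(T + t*).
g'(t) = 0.8·170·t^-0.2. Setting 0.8·170·t^-0.2 = 170·t^0.8/(19+t) gives 0.8(19+t) = t, so 0.20·t = 0.8×19.
t* = 0.8×19/0.20 = 76 min.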